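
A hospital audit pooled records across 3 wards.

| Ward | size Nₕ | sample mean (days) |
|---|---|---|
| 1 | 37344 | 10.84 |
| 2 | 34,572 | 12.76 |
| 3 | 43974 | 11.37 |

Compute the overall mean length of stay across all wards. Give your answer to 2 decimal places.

11.61

N = 115890; weights Wₕ = Nₕ/N = (0.3222, 0.2983, 0.3794).
x̄_st = Σ Wₕ·x̄ₕ = 0.3222·10.84 + 0.2983·12.76 + 0.3794·11.37 ≈ 11.6139...
→ 11.61.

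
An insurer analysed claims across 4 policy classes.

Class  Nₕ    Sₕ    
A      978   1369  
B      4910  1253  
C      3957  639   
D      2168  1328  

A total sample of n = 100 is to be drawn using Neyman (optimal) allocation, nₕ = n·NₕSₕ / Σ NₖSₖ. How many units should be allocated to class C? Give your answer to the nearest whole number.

Σ NₕSₕ = 978·1369 + 4910·1253 + 3957·639 + 2168·1328 = 12898739.
Share for C: 2528523/12898739 = 0.19603.
n_C = 100 × 0.19603 = 19.603... → 20.

20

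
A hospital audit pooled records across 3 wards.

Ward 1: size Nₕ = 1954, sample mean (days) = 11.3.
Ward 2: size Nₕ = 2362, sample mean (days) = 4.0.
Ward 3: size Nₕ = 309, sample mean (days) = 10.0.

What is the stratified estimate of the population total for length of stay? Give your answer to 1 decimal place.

34618.2

Estimate total by summing Nₕ·x̄ₕ over strata.
1954·11.3 + 2362·4.0 + 309·10.0 = 22080.2 + 9448 + 3090 = 34618.2.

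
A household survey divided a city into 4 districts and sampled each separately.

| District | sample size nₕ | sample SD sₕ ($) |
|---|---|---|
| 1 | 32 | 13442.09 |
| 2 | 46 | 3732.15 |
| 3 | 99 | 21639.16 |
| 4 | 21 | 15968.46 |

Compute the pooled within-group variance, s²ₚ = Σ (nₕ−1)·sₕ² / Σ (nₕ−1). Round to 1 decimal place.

294932155.2

Degrees of freedom: 31 + 45 + 98 + 20 = 194.
Σ(nₕ−1)sₕ² = 31·180689783.5681 + 45·13928943.6225 + 98·468253245.5056 + 20·254991714.7716 = 57216838108.6044.
s²ₚ = 57216838108.6044 / 194 = 294932155.199... → 294932155.2.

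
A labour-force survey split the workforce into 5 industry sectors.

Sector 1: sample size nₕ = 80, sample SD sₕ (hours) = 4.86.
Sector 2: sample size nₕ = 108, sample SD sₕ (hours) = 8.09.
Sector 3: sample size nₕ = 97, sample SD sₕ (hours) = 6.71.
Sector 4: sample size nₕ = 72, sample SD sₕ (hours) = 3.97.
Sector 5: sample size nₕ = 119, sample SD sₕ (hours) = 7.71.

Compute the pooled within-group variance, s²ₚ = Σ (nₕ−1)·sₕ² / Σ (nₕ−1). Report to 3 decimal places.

45.275

Degrees of freedom: 79 + 107 + 96 + 71 + 118 = 471.
Σ(nₕ−1)sₕ² = 79·23.6196 + 107·65.4481 + 96·45.0241 + 71·15.7609 + 118·59.4441 = 21324.6364.
s²ₚ = 21324.6364 / 471 = 45.27524... → 45.275.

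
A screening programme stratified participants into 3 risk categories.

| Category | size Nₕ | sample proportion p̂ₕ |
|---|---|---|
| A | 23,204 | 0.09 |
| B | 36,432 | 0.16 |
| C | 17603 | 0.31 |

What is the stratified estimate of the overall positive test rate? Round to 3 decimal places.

0.173

N = 23204 + 36432 + 17603 = 77239.
Overall proportion = Σ (Nₕ/N)·p̂ₕ.
Σ Nₕp̂ₕ = 2088.36 + 5829.12 + 5456.93 = 13374.41.
13374.41 / 77239 = 0.17316... → 0.173.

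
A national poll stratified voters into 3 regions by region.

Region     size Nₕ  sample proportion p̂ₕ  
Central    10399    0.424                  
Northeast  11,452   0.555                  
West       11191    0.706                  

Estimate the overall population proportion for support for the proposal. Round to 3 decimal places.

0.565

N = 10399 + 11452 + 11191 = 33042.
Overall proportion = Σ (Nₕ/N)·p̂ₕ.
Σ Nₕp̂ₕ = 4409.176 + 6355.86 + 7900.846 = 18665.882.
18665.882 / 33042 = 0.56491... → 0.565.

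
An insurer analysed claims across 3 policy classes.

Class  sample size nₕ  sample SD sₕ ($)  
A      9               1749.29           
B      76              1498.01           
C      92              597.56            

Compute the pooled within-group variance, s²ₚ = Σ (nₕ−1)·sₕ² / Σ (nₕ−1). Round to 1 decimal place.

A: (9−1)·1749.29² = 8·3060015.5041 = 24480124.0328
B: (76−1)·1498.01² = 75·2244033.9601 = 168302547.0075
C: (92−1)·597.56² = 91·357077.9536 = 32494093.7776
Numerator = 225276764.8179; denominator = Σ(nₕ−1) = 174.
s²ₚ = 225276764.8179/174 = 1294694.051... → 1294694.1.

1294694.1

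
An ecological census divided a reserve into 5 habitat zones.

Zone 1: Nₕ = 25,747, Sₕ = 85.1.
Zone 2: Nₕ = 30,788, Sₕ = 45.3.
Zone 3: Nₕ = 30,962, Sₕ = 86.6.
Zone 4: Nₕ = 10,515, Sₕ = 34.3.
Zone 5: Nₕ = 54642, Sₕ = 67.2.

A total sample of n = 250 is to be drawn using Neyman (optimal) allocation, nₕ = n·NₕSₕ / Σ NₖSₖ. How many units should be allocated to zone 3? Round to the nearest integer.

Σ NₕSₕ = 25747·85.1 + 30788·45.3 + 30962·86.6 + 10515·34.3 + 54642·67.2 = 10299682.2.
Share for 3: 2681309.2/10299682.2 = 0.26033.
n_3 = 250 × 0.26033 = 65.082... → 65.

65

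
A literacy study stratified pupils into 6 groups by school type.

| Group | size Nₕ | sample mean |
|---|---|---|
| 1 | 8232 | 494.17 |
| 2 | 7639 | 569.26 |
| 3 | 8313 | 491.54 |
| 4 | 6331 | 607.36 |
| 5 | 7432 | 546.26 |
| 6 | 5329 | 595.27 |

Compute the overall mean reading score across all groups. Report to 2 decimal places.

N = 8232 + 7639 + 8313 + 6331 + 7432 + 5329 = 43276.
Weight each subgroup mean by Nₕ/N and sum.
Σ Nₕx̄ₕ = 8232·494.17 + 7639·569.26 + 8313·491.54 + 6331·607.36 + 7432·546.26 + 5329·595.27 = 4068007.44 + 4348577.14 + 4086172.02 + 3845196.16 + 4059804.32 + 3172193.83 = 23579950.91.
Divide by N: 23579950.91 / 43276 = 544.8736... → 544.87.

544.87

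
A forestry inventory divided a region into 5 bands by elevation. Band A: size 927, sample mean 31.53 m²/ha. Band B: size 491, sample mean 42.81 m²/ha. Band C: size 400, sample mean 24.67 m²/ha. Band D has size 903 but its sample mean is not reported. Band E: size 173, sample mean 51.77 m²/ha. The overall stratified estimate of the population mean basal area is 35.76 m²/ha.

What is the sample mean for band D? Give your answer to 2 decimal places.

38.11

N = 927 + 491 + 400 + 903 + 173 = 2894.
Overall total = μ·N = 35.76·2894 = 103489.44.
Subtract the known strata: 927·31.53 + 491·42.81 + 400·24.67 + 173·51.77 = 69072.23.
Remaining total for band D: 103489.44 − 69072.23 = 34417.21.
Divide by its size: 34417.21 / 903 = 38.1143... → 38.11.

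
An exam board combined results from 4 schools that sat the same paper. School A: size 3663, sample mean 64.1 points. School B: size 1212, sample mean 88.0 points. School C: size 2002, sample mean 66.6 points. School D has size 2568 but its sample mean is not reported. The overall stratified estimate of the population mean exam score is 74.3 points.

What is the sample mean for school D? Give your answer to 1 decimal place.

88.4

Σ Nₕx̄ₕ = N·μ, so 2568·x̄_D = 9445·74.3 − (3663·64.1 + 1212·88.0 + 2002·66.6).
= 701763.5 − 474787.5 = 226976.
x̄_D = 226976 / 2568 = 88.386... → 88.4.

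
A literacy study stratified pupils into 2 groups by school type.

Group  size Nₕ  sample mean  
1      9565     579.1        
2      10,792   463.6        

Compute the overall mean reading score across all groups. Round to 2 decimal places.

N = 9565 + 10792 = 20357.
The stratified mean weights each stratum mean by its population share Nₕ/N.
Σ Nₕx̄ₕ = 9565·579.1 + 10792·463.6 = 5539091.5 + 5003171.2 = 10542262.7.
Divide by N: 10542262.7 / 20357 = 517.8692... → 517.87.

517.87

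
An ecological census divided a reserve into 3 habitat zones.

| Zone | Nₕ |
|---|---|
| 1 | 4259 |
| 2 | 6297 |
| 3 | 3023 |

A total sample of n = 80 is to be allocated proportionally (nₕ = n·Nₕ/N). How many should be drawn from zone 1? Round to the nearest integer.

N = 4259 + 6297 + 3023 = 13579.
n_1 = 80·4259/13579 = 25.092... → 25.

25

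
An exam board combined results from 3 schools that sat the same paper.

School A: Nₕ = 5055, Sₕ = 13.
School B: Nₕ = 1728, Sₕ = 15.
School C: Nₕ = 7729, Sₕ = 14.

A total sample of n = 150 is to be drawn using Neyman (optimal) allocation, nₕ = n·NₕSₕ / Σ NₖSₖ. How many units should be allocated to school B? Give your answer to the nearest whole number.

19

A: NₕSₕ = 5055·13 = 65715
B: NₕSₕ = 1728·15 = 25920
C: NₕSₕ = 7729·14 = 108206
Σ NₕSₕ = 199841.
n_B = 150·25920/199841 = 19.455... → 19.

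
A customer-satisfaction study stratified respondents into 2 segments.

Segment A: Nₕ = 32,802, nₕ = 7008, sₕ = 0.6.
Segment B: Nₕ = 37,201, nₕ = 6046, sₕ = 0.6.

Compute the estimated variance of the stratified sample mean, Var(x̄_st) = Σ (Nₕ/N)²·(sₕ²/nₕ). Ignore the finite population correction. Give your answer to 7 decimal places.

0.0000281

N = 70003; Wₕ = Nₕ/N.
segment A: (32802/70003)²·0.6²/7008 = 0.0000112791
segment B: (37201/70003)²·0.6²/6046 = 0.0000168155
Sum = 0.0000280947 → 0.0000281.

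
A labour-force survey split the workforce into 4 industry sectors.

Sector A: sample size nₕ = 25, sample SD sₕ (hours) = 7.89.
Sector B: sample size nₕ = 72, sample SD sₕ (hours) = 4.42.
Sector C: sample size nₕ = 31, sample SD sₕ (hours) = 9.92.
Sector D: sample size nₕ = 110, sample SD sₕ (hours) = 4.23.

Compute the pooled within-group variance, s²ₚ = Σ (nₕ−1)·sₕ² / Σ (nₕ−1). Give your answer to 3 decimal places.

Degrees of freedom: 24 + 71 + 30 + 109 = 234.
Σ(nₕ−1)sₕ² = 24·62.2521 + 71·19.5364 + 30·98.4064 + 109·17.8929 = 7783.6529.
s²ₚ = 7783.6529 / 234 = 33.26347... → 33.263.

33.263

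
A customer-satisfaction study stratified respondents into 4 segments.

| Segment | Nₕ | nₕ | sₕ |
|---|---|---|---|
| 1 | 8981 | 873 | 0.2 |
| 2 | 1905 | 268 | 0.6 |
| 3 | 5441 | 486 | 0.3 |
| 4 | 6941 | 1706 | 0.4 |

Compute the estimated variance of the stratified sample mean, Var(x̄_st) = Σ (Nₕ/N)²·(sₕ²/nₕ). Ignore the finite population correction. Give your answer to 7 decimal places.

N = 23268. Term for each stratum: Wₕ²sₕ²/nₕ.
Var(x̄_st) = 0.0000068262 + 0.0000090041 + 0.0000101262 + 0.0000083458 = 0.0000343022 → 0.0000343.

0.0000343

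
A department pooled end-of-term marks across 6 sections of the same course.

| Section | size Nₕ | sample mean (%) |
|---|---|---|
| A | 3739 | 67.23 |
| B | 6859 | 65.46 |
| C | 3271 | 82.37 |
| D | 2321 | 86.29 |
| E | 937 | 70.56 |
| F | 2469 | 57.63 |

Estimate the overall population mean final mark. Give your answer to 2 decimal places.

70.34

x̄_st = (Σ Nₕx̄ₕ) / (Σ Nₕ) = (3739·67.23 + 6859·65.46 + 3271·82.37 + 2321·86.29 + 937·70.56 + 2469·57.63) / 19596
= 1378477.66 / 19596 = 70.3448... → 70.34.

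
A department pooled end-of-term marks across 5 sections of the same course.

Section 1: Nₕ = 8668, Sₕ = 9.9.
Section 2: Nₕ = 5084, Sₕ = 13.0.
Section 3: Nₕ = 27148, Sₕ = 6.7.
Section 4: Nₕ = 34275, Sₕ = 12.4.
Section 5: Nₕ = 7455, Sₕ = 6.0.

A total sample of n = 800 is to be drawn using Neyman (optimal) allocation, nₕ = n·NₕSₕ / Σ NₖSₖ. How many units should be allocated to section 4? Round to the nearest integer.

Σ NₕSₕ = 8668·9.9 + 5084·13.0 + 27148·6.7 + 34275·12.4 + 7455·6.0 = 803536.8.
Share for 4: 425010/803536.8 = 0.52892.
n_4 = 800 × 0.52892 = 423.139... → 423.

423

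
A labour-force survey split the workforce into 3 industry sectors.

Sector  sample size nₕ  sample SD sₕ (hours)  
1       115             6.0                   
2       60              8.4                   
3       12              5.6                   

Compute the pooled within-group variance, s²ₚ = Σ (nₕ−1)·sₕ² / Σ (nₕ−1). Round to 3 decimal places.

1: (115−1)·6.0² = 114·36 = 4104
2: (60−1)·8.4² = 59·70.56 = 4163.04
3: (12−1)·5.6² = 11·31.36 = 344.96
Numerator = 8612; denominator = Σ(nₕ−1) = 184.
s²ₚ = 8612/184 = 46.80435... → 46.804.

46.804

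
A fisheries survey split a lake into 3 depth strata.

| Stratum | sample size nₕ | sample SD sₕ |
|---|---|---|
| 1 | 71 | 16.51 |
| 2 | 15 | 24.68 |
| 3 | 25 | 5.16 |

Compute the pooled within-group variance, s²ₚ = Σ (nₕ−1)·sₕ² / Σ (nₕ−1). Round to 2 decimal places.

261.55

1: (71−1)·16.51² = 70·272.5801 = 19080.607
2: (15−1)·24.68² = 14·609.1024 = 8527.4336
3: (25−1)·5.16² = 24·26.6256 = 639.0144
Numerator = 28247.055; denominator = Σ(nₕ−1) = 108.
s²ₚ = 28247.055/108 = 261.5468... → 261.55.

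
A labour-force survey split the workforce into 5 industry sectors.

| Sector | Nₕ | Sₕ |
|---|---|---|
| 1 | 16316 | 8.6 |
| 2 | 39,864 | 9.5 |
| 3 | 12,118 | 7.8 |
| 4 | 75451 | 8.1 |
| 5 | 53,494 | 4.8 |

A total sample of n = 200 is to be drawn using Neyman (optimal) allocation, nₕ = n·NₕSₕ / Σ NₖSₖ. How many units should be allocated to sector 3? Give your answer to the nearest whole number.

1: NₕSₕ = 16316·8.6 = 140317.6
2: NₕSₕ = 39864·9.5 = 378708
3: NₕSₕ = 12118·7.8 = 94520.4
4: NₕSₕ = 75451·8.1 = 611153.1
5: NₕSₕ = 53494·4.8 = 256771.2
Σ NₕSₕ = 1481470.3.
n_3 = 200·94520.4/1481470.3 = 12.760... → 13.

13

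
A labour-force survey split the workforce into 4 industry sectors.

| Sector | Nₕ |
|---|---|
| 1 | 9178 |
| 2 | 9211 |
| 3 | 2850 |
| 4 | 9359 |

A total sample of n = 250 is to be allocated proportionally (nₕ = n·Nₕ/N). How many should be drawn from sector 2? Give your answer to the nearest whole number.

75

Share of sector 2 = 9211/30598 = 0.30103.
Allocate 250 × 0.30103 = 75.258... → 75.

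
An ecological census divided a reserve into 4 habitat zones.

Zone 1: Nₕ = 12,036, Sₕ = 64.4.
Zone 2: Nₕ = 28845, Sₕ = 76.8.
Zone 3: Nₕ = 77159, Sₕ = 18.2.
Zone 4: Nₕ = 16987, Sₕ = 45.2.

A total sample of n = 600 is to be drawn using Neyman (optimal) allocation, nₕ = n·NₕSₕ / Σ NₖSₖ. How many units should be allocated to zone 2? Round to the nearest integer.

257

Σ NₕSₕ = 12036·64.4 + 28845·76.8 + 77159·18.2 + 16987·45.2 = 5162520.6.
Share for 2: 2215296/5162520.6 = 0.42911.
n_2 = 600 × 0.42911 = 257.467... → 257.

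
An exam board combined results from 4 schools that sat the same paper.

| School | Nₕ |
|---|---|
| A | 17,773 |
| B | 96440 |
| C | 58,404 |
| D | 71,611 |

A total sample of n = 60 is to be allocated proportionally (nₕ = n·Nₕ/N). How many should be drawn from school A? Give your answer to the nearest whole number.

Share of school A = 17773/244228 = 0.07277.
Allocate 60 × 0.07277 = 4.366... → 4.

4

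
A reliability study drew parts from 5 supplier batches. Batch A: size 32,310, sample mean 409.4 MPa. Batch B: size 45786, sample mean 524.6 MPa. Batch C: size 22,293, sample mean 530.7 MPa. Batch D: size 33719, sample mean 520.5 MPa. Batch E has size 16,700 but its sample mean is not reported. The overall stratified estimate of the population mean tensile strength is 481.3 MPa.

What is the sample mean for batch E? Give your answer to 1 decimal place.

356.6

N = 32310 + 45786 + 22293 + 33719 + 16700 = 150808.
Overall total = μ·N = 481.3·150808 = 72583890.4.
Subtract the known strata: 32310·409.4 + 45786·524.6 + 22293·530.7 + 33719·520.5 = 66628684.2.
Remaining total for batch E: 72583890.4 − 66628684.2 = 5955206.2.
Divide by its size: 5955206.2 / 16700 = 356.599... → 356.6.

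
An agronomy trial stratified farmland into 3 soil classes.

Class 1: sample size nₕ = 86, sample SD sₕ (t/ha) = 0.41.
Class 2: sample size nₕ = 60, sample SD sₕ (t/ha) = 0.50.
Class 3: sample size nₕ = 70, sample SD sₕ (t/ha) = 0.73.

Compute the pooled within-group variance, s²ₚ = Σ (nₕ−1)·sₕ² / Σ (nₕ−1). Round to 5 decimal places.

0.30896

Degrees of freedom: 85 + 59 + 69 = 213.
Σ(nₕ−1)sₕ² = 85·0.1681 + 59·0.25 + 69·0.5329 = 65.8086.
s²ₚ = 65.8086 / 213 = 0.3089606... → 0.30896.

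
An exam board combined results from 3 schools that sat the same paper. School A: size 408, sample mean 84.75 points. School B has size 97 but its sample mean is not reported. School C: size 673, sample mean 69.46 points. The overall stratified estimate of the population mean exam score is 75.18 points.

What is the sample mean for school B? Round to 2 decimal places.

Σ Nₕx̄ₕ = N·μ, so 97·x̄_B = 1178·75.18 − (408·84.75 + 673·69.46).
= 88562.04 − 81324.58 = 7237.46.
x̄_B = 7237.46 / 97 = 74.6130... → 74.61.

74.61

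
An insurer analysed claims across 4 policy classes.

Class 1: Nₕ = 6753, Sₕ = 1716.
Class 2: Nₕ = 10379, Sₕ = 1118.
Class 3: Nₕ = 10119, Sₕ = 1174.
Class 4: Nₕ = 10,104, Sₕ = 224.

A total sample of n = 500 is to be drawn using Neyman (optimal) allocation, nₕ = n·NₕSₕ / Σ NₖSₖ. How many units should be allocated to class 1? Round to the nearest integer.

1: NₕSₕ = 6753·1716 = 11588148
2: NₕSₕ = 10379·1118 = 11603722
3: NₕSₕ = 10119·1174 = 11879706
4: NₕSₕ = 10104·224 = 2263296
Σ NₕSₕ = 37334872.
n_1 = 500·11588148/37334872 = 155.192... → 155.

155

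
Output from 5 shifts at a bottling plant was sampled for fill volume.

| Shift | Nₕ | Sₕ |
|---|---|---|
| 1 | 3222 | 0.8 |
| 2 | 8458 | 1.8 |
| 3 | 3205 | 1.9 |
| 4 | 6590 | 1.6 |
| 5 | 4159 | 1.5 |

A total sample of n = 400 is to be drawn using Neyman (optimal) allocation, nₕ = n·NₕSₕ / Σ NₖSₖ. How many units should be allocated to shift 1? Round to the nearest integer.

25

Σ NₕSₕ = 3222·0.8 + 8458·1.8 + 3205·1.9 + 6590·1.6 + 4159·1.5 = 40674.
Share for 1: 2577.6/40674 = 0.06337.
n_1 = 400 × 0.06337 = 25.349... → 25.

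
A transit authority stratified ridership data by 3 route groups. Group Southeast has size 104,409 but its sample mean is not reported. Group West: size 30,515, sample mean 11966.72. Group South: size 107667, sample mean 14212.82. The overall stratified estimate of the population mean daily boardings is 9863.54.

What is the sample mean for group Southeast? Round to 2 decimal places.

Σ Nₕx̄ₕ = N·μ, so 104409·x̄_Southeast = 242591·9863.54 − (30515·11966.72 + 107667·14212.82).
= 2392806032.14 − 1895416151.74 = 497389880.4.
x̄_Southeast = 497389880.4 / 104409 = 4763.8602... → 4763.86.

4763.86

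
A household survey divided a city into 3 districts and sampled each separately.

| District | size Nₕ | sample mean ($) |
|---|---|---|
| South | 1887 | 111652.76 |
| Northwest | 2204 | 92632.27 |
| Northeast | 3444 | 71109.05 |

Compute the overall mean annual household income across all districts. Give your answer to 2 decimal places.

N = 1887 + 2204 + 3444 = 7535.
Overall mean = Σ (Nₕ/N)·x̄ₕ — weight by population share, not a simple average.
Σ Nₕx̄ₕ = 1887·111652.76 + 2204·92632.27 + 3444·71109.05 = 210688758.12 + 204161523.08 + 244899568.2 = 659749849.4.
Divide by N: 659749849.4 / 7535 = 87558.0424... → 87558.04.

87558.04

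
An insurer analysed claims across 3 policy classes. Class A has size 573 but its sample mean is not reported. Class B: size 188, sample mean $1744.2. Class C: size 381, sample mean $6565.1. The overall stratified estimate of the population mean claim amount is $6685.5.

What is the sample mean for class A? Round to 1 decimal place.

N = 573 + 188 + 381 = 1142.
Overall total = μ·N = 6685.5·1142 = 7634841.
Subtract the known strata: 188·1744.2 + 381·6565.1 = 2829212.7.
Remaining total for class A: 7634841 − 2829212.7 = 4805628.3.
Divide by its size: 4805628.3 / 573 = 8386.786... → 8386.8.

8386.8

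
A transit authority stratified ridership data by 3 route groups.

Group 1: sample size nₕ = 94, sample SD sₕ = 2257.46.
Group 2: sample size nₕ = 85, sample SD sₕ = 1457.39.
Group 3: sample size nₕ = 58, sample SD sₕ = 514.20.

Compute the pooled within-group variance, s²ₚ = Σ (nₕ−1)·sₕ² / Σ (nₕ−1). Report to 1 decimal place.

1: (94−1)·2257.46² = 93·5096125.6516 = 473939685.5988
2: (85−1)·1457.39² = 84·2123985.6121 = 178414791.4164
3: (58−1)·514.20² = 57·264401.64 = 15070893.48
Numerator = 667425370.4952; denominator = Σ(nₕ−1) = 234.
s²ₚ = 667425370.4952/234 = 2852245.173... → 2852245.2.

2852245.2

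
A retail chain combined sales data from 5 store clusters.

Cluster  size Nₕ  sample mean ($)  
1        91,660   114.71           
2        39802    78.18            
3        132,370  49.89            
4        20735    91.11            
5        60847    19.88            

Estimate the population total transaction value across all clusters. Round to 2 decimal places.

23328782.47

1: 91660·114.71 = 10514318.6
2: 39802·78.18 = 3111720.36
3: 132370·49.89 = 6603939.3
4: 20735·91.11 = 1889165.85
5: 60847·19.88 = 1209638.36
τ̂ = Σ Nₕx̄ₕ = 23328782.47.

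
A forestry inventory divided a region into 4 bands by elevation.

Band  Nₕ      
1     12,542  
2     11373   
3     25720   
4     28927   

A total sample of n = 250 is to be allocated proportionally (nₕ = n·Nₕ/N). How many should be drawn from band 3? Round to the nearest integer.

82

Share of band 3 = 25720/78562 = 0.32738.
Allocate 250 × 0.32738 = 81.846... → 82.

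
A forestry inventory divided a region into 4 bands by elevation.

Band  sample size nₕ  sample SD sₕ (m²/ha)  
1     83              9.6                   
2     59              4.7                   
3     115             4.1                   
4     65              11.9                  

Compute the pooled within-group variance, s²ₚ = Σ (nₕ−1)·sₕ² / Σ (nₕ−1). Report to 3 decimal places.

Degrees of freedom: 82 + 58 + 114 + 64 = 318.
Σ(nₕ−1)sₕ² = 82·92.16 + 58·22.09 + 114·16.81 + 64·141.61 = 19817.72.
s²ₚ = 19817.72 / 318 = 62.31987... → 62.320.

62.320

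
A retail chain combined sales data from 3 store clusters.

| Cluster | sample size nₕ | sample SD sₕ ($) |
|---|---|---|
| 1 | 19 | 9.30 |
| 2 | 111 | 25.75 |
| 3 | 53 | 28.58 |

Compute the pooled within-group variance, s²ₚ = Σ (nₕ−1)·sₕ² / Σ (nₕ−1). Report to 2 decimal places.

649.82

1: (19−1)·9.30² = 18·86.49 = 1556.82
2: (111−1)·25.75² = 110·663.0625 = 72936.875
3: (53−1)·28.58² = 52·816.8164 = 42474.4528
Numerator = 116968.1478; denominator = Σ(nₕ−1) = 180.
s²ₚ = 116968.1478/180 = 649.8230... → 649.82.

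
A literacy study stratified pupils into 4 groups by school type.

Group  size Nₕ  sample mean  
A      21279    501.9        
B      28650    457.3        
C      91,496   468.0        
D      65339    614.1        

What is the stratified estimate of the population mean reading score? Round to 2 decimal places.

N = 21279 + 28650 + 91496 + 65339 = 206764.
Overall mean = Σ (Nₕ/N)·x̄ₕ — weight by population share, not a simple average.
Σ Nₕx̄ₕ = 21279·501.9 + 28650·457.3 + 91496·468.0 + 65339·614.1 = 10679930.1 + 13101645 + 42820128 + 40124679.9 = 106726383.
Divide by N: 106726383 / 206764 = 516.1749... → 516.17.

516.17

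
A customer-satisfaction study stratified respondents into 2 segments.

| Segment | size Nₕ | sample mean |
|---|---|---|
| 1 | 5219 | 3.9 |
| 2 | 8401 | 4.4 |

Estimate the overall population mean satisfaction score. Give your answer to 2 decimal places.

N = 5219 + 8401 = 13620.
Overall mean = Σ (Nₕ/N)·x̄ₕ — weight by population share, not a simple average.
Σ Nₕx̄ₕ = 5219·3.9 + 8401·4.4 = 20354.1 + 36964.4 = 57318.5.
Divide by N: 57318.5 / 13620 = 4.2084... → 4.21.

4.21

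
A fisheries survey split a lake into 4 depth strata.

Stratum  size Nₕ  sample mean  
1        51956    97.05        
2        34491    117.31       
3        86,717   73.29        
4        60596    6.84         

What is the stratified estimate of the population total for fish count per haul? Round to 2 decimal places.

1: 51956·97.05 = 5042329.8
2: 34491·117.31 = 4046139.21
3: 86717·73.29 = 6355488.93
4: 60596·6.84 = 414476.64
τ̂ = Σ Nₕx̄ₕ = 15858434.58.

15858434.58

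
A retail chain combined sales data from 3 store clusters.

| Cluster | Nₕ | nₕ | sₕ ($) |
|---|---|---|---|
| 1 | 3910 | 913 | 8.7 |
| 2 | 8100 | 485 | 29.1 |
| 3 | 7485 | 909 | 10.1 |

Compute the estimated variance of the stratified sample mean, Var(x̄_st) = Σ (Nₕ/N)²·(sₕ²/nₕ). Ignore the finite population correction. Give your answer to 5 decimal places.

0.32129

N = 19495; Wₕ = Nₕ/N.
cluster 1: (3910/19495)²·8.7²/913 = 0.00333484
cluster 2: (8100/19495)²·29.1²/485 = 0.30141704
cluster 3: (7485/19495)²·10.1²/909 = 0.01654307
Sum = 0.32129494 → 0.32129.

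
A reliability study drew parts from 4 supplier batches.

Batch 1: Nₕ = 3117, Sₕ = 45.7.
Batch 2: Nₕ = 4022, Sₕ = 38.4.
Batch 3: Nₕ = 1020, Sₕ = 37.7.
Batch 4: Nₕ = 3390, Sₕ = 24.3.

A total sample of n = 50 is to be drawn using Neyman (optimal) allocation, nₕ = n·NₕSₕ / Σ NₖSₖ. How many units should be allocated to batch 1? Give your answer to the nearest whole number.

1: NₕSₕ = 3117·45.7 = 142446.9
2: NₕSₕ = 4022·38.4 = 154444.8
3: NₕSₕ = 1020·37.7 = 38454
4: NₕSₕ = 3390·24.3 = 82377
Σ NₕSₕ = 417722.7.
n_1 = 50·142446.9/417722.7 = 17.050... → 17.

17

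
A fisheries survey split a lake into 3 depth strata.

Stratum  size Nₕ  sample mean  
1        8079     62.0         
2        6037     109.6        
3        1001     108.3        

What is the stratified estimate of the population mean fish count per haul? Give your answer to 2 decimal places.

84.07

N = 15117; weights Wₕ = Nₕ/N = (0.5344, 0.3994, 0.0662).
x̄_st = Σ Wₕ·x̄ₕ = 0.5344·62.0 + 0.3994·109.6 + 0.0662·108.3 ≈ 84.0750...
→ 84.07.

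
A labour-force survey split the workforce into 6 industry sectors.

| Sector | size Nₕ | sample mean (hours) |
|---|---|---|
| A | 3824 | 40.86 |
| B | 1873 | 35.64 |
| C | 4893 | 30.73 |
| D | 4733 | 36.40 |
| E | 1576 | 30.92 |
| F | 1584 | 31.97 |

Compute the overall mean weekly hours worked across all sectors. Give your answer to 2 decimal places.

x̄_st = (Σ Nₕx̄ₕ) / (Σ Nₕ) = (3824·40.86 + 1873·35.64 + 4893·30.73 + 4733·36.40 + 1576·30.92 + 1584·31.97) / 18483
= 645015.85 / 18483 = 34.8978... → 34.90.

34.90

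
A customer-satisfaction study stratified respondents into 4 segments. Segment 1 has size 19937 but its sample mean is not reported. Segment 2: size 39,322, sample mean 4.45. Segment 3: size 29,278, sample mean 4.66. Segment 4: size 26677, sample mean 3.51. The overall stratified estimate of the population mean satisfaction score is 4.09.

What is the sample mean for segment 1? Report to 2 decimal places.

Σ Nₕx̄ₕ = N·μ, so 19937·x̄_1 = 115214·4.09 − (39322·4.45 + 29278·4.66 + 26677·3.51).
= 471225.26 − 405054.65 = 66170.61.
x̄_1 = 66170.61 / 19937 = 3.3190... → 3.32.

3.32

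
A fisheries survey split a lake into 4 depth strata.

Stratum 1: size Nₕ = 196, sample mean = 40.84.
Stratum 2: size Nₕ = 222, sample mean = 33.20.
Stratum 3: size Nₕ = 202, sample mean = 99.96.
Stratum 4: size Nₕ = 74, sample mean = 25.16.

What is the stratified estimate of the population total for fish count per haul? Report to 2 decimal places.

1: 196·40.84 = 8004.64
2: 222·33.20 = 7370.4
3: 202·99.96 = 20191.92
4: 74·25.16 = 1861.84
τ̂ = Σ Nₕx̄ₕ = 37428.80.

37428.80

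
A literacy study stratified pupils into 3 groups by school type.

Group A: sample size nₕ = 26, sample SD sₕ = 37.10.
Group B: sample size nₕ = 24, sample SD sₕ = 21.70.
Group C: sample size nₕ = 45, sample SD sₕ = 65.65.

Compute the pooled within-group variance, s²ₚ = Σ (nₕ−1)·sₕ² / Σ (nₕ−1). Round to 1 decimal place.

Degrees of freedom: 25 + 23 + 44 = 92.
Σ(nₕ−1)sₕ² = 25·1376.41 + 23·470.89 + 44·4309.9225 = 234877.31.
s²ₚ = 234877.31 / 92 = 2553.014... → 2553.0.

2553.0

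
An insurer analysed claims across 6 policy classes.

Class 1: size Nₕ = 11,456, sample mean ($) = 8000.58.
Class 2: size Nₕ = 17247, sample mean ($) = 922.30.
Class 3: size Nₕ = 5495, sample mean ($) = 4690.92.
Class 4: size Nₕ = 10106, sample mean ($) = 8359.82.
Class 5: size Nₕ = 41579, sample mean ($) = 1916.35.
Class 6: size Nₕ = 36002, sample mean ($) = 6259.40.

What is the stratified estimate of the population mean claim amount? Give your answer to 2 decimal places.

4289.73

N = 11456 + 17247 + 5495 + 10106 + 41579 + 36002 = 121885.
Weight each subgroup mean by Nₕ/N and sum.
Σ Nₕx̄ₕ = 11456·8000.58 + 17247·922.30 + 5495·4690.92 + 10106·8359.82 + 41579·1916.35 + 36002·6259.40 = 91654644.48 + 15906908.1 + 25776605.4 + 84484340.92 + 79679916.65 + 225350918.8 = 522853334.35.
Divide by N: 522853334.35 / 121885 = 4289.7267... → 4289.73.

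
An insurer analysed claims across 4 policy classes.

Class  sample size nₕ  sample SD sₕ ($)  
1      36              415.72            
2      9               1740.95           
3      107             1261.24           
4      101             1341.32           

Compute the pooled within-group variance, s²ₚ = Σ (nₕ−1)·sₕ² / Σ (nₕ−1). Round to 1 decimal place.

1521393.5

1: (36−1)·415.72² = 35·172823.1184 = 6048809.144
2: (9−1)·1740.95² = 8·3030906.9025 = 24247255.22
3: (107−1)·1261.24² = 106·1590726.3376 = 168616991.7856
4: (101−1)·1341.32² = 100·1799139.3424 = 179913934.24
Numerator = 378826990.3896; denominator = Σ(nₕ−1) = 249.
s²ₚ = 378826990.3896/249 = 1521393.536... → 1521393.5.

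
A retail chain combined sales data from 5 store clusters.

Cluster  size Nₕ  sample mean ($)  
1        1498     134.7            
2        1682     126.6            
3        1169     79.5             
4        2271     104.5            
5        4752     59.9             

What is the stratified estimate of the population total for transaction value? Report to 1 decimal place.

Population total = Σ Nₕ·x̄ₕ (each stratum's size times its mean).
1498·134.7 + 1682·126.6 + 1169·79.5 + 2271·104.5 + 4752·59.9 = 201780.6 + 212941.2 + 92935.5 + 237319.5 + 284644.8 = 1029621.6.

1029621.6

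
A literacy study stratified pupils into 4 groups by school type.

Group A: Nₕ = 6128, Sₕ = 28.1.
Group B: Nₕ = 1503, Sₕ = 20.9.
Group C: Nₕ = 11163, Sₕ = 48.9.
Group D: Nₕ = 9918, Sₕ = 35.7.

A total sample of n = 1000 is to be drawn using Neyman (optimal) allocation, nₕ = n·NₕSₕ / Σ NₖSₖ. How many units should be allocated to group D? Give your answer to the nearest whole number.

321

Σ NₕSₕ = 6128·28.1 + 1503·20.9 + 11163·48.9 + 9918·35.7 = 1103552.8.
Share for D: 354072.6/1103552.8 = 0.32085.
n_D = 1000 × 0.32085 = 320.848... → 321.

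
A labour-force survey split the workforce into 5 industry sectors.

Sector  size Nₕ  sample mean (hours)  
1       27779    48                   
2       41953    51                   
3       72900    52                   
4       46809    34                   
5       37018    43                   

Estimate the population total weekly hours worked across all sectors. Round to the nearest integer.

10447075

Population total = Σ Nₕ·x̄ₕ (each stratum's size times its mean).
27779·48 + 41953·51 + 72900·52 + 46809·34 + 37018·43 = 1333392 + 2139603 + 3790800 + 1591506 + 1591774 = 10447075.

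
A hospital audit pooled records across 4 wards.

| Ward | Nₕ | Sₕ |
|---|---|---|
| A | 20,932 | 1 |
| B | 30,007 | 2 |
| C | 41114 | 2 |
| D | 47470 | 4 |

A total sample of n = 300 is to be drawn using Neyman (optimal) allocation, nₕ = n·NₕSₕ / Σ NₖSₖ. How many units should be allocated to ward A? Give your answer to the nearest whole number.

18

Σ NₕSₕ = 20932·1 + 30007·2 + 41114·2 + 47470·4 = 353054.
Share for A: 20932/353054 = 0.05929.
n_A = 300 × 0.05929 = 17.787... → 18.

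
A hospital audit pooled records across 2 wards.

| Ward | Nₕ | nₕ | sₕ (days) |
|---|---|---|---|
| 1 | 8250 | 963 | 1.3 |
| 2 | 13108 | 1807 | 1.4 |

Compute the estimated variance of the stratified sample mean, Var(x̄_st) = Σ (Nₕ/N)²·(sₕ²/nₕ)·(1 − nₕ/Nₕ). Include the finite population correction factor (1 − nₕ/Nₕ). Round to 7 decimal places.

0.0005835

N = 21358. Term for each stratum: Wₕ²sₕ²/nₕ·(1−nₕ/Nₕ).
Var(x̄_st) = 0.0002312821 + 0.0003522330 = 0.0005835151 → 0.0005835.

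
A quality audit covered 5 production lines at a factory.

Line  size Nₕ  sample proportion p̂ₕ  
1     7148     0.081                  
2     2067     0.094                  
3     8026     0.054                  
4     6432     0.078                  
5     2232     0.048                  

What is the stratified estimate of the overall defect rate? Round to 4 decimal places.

Wₕ = Nₕ/N with N = 25905: 0.2759, 0.0798, 0.3098, 0.2483, 0.0862.
p̂_st = 0.2759·0.081 + 0.0798·0.094 + 0.3098·0.054 + 0.2483·0.078 + 0.0862·0.048 ≈ 0.070084... → 0.0701.

0.0701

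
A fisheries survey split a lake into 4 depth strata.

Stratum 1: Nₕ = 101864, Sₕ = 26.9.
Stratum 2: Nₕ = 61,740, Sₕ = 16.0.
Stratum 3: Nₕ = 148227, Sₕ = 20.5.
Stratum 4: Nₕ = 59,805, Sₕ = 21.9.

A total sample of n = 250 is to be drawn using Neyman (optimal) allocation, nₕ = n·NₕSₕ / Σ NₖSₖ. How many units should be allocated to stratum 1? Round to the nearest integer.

Σ NₕSₕ = 101864·26.9 + 61740·16.0 + 148227·20.5 + 59805·21.9 = 8076364.6.
Share for 1: 2740141.6/8076364.6 = 0.33928.
n_1 = 250 × 0.33928 = 84.820... → 85.

85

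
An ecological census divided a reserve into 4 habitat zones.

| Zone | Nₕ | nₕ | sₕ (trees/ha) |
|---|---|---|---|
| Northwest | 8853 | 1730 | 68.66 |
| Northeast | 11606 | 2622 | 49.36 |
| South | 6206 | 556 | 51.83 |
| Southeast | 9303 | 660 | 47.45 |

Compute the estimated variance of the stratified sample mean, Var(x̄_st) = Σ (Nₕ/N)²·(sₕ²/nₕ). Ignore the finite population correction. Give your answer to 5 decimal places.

N = 35968; Wₕ = Nₕ/N.
zone Northwest: (8853/35968)²·68.66²/1730 = 0.16508585
zone Northeast: (11606/35968)²·49.36²/2622 = 0.09674982
zone South: (6206/35968)²·51.83²/556 = 0.14383964
zone Southeast: (9303/35968)²·47.45²/660 = 0.22821383
Sum = 0.63388914 → 0.63389.

0.63389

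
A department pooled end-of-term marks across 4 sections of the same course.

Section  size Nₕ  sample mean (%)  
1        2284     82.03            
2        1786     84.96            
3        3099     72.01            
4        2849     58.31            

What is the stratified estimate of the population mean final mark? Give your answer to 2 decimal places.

N = 10018; weights Wₕ = Nₕ/N = (0.2280, 0.1783, 0.3093, 0.2844).
x̄_st = Σ Wₕ·x̄ₕ = 0.2280·82.03 + 0.1783·84.96 + 0.3093·72.01 + 0.2844·58.31 ≈ 72.7071...
→ 72.71.

72.71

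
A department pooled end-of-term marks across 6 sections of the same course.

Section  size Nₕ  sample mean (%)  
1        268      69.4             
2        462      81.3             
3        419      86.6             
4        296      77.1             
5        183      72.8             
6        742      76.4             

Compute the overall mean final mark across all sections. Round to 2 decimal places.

N = 268 + 462 + 419 + 296 + 183 + 742 = 2370.
Weight each subgroup mean by Nₕ/N and sum.
Σ Nₕx̄ₕ = 268·69.4 + 462·81.3 + 419·86.6 + 296·77.1 + 183·72.8 + 742·76.4 = 18599.2 + 37560.6 + 36285.4 + 22821.6 + 13322.4 + 56688.8 = 185278.
Divide by N: 185278 / 2370 = 78.1764... → 78.18.

78.18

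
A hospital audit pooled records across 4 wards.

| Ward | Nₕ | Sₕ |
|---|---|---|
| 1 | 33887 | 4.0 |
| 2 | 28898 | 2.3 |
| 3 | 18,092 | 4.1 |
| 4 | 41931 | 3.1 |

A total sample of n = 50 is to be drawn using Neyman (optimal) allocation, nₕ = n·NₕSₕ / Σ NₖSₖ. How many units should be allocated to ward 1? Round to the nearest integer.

17

1: NₕSₕ = 33887·4.0 = 135548
2: NₕSₕ = 28898·2.3 = 66465.4
3: NₕSₕ = 18092·4.1 = 74177.2
4: NₕSₕ = 41931·3.1 = 129986.1
Σ NₕSₕ = 406176.7.
n_1 = 50·135548/406176.7 = 16.686... → 17.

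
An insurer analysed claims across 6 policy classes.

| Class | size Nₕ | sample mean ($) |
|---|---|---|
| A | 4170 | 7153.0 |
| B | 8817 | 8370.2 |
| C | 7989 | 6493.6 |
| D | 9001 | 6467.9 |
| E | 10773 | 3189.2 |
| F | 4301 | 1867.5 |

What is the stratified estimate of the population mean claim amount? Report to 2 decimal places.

5684.94

N = 45051; weights Wₕ = Nₕ/N = (0.0926, 0.1957, 0.1773, 0.1998, 0.2391, 0.0955).
x̄_st = Σ Wₕ·x̄ₕ = 0.0926·7153.0 + 0.1957·8370.2 + 0.1773·6493.6 + 0.1998·6467.9 + 0.2391·3189.2 + 0.0955·1867.5 ≈ 5684.9431...
→ 5684.94.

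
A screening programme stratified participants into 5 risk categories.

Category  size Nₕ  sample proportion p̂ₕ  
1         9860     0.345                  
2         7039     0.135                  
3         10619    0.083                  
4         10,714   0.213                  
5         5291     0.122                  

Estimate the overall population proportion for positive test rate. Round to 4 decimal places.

Wₕ = Nₕ/N with N = 43523: 0.2265, 0.1617, 0.2440, 0.2462, 0.1216.
p̂_st = 0.2265·0.345 + 0.1617·0.135 + 0.2440·0.083 + 0.2462·0.213 + 0.1216·0.122 ≈ 0.187508... → 0.1875.

0.1875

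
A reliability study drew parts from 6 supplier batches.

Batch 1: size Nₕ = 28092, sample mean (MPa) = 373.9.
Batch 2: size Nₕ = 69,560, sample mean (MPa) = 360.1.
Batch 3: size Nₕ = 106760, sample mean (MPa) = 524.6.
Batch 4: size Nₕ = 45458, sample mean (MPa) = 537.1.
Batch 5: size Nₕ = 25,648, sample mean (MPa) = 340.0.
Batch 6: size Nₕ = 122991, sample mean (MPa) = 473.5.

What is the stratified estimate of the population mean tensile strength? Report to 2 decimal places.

459.04

N = 28092 + 69560 + 106760 + 45458 + 25648 + 122991 = 398509.
Overall mean = Σ (Nₕ/N)·x̄ₕ — weight by population share, not a simple average.
Σ Nₕx̄ₕ = 28092·373.9 + 69560·360.1 + 106760·524.6 + 45458·537.1 + 25648·340.0 + 122991·473.5 = 10503598.8 + 25048556 + 56006296 + 24415491.8 + 8720320 + 58236238.5 = 182930501.1.
Divide by N: 182930501.1 / 398509 = 459.0373... → 459.04.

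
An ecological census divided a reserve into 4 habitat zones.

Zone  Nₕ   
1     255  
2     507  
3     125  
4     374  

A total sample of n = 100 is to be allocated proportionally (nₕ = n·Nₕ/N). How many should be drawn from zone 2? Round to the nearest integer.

Share of zone 2 = 507/1261 = 0.40206.
Allocate 100 × 0.40206 = 40.206... → 40.

40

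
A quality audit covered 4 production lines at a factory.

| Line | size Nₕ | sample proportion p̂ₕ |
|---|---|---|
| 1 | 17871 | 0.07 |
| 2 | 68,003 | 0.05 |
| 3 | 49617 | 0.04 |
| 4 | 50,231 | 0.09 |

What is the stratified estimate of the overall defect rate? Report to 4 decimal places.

Wₕ = Nₕ/N with N = 185722: 0.0962, 0.3662, 0.2672, 0.2705.
p̂_st = 0.0962·0.07 + 0.3662·0.05 + 0.2672·0.04 + 0.2705·0.09 ≈ 0.060071... → 0.0601.

0.0601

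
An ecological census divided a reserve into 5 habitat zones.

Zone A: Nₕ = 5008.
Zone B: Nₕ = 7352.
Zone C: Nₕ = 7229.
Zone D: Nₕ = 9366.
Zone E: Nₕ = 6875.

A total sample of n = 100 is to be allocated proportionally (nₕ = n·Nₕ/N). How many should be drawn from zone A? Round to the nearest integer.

14

N = 5008 + 7352 + 7229 + 9366 + 6875 = 35830.
n_A = 100·5008/35830 = 13.977... → 14.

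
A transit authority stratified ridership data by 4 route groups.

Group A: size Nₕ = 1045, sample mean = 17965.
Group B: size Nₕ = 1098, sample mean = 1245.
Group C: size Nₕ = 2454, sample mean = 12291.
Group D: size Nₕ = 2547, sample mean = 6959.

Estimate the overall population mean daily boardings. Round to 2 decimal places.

N = 1045 + 1098 + 2454 + 2547 = 7144.
The stratified mean weights each stratum mean by its population share Nₕ/N.
Σ Nₕx̄ₕ = 1045·17965 + 1098·1245 + 2454·12291 + 2547·6959 = 18773425 + 1367010 + 30162114 + 17724573 = 68027122.
Divide by N: 68027122 / 7144 = 9522.2735... → 9522.27.

9522.27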